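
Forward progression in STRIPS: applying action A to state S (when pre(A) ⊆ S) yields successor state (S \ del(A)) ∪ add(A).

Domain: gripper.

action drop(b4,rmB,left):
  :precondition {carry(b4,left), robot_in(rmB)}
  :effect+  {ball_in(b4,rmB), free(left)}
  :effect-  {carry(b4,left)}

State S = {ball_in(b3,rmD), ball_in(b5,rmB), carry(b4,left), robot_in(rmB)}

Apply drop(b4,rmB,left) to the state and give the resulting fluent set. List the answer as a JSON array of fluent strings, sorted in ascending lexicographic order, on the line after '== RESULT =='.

Compute (S \ del) ∪ add:
  pre ⊆ S: {carry(b4,left), robot_in(rmB)} ⊆ S  — applicable
  S \ del = {ball_in(b3,rmD), ball_in(b5,rmB), robot_in(rmB)}
  ∪ add   = {ball_in(b3,rmD), ball_in(b4,rmB), ball_in(b5,rmB), free(left), robot_in(rmB)}

== RESULT ==
["ball_in(b3,rmD)", "ball_in(b4,rmB)", "ball_in(b5,rmB)", "free(left)", "robot_in(rmB)"]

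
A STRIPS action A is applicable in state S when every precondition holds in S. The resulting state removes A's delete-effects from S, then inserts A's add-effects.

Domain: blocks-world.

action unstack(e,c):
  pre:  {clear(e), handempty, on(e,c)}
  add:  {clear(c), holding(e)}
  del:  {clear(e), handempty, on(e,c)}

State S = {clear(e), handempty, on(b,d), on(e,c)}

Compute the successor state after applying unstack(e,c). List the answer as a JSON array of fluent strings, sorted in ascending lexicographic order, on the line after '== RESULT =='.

Progress:
  pre ⊆ S: {clear(e), handempty, on(e,c)} ⊆ S  — applicable
  S \ del = {on(b,d)}
  ∪ add   = {clear(c), holding(e), on(b,d)}

== RESULT ==
["clear(c)", "holding(e)", "on(b,d)"]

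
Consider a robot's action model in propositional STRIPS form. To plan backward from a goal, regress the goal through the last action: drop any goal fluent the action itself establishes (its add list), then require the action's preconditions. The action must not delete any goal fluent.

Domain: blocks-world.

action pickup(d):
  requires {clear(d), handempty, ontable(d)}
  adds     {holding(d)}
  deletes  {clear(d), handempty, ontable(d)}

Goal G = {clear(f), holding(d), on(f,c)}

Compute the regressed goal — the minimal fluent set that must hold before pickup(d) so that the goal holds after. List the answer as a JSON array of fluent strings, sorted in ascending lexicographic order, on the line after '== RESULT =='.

Compute (G \ add) ∪ pre:
  G ∩ del = {}  (empty — regression defined)
  G \ add = {clear(f), holding(d), on(f,c)} \ {holding(d)} = {clear(f), on(f,c)}
  ∪ pre   = {clear(f), on(f,c)} ∪ {clear(d), handempty, ontable(d)}
          = {clear(d), clear(f), handempty, on(f,c), ontable(d)}

== RESULT ==
["clear(d)", "clear(f)", "handempty", "on(f,c)", "ontable(d)"]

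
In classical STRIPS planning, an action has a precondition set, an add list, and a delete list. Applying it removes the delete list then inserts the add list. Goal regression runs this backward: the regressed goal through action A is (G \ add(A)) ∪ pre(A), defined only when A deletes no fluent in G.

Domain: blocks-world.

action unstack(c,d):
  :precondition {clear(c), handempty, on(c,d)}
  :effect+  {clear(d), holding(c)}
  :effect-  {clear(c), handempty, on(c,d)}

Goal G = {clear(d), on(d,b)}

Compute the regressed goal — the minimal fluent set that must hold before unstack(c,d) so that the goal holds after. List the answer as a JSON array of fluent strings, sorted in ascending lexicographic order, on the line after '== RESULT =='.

Compute (G \ add) ∪ pre:
  G ∩ del = {}  (empty — regression defined)
  G \ add = {clear(d), on(d,b)} \ {clear(d), holding(c)} = {on(d,b)}
  ∪ pre   = {on(d,b)} ∪ {clear(c), handempty, on(c,d)}
          = {clear(c), handempty, on(c,d), on(d,b)}

== RESULT ==
["clear(c)", "handempty", "on(c,d)", "on(d,b)"]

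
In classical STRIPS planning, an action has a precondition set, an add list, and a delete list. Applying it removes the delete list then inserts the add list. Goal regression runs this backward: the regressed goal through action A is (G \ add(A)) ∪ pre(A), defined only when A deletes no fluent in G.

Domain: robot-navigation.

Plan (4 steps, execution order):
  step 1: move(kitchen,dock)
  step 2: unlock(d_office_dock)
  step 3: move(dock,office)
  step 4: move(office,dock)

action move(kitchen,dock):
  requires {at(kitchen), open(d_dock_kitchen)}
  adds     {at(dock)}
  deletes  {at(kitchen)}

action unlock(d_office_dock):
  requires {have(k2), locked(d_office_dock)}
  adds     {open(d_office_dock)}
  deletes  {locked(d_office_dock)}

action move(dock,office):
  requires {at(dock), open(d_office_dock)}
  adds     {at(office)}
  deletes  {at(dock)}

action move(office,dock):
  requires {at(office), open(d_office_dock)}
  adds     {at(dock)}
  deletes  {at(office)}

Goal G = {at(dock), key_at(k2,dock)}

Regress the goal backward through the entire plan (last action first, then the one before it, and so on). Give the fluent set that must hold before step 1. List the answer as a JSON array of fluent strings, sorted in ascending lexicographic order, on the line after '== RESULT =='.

Work backward from the goal:
  through step 4 (move(office,dock)): drop {at(dock)}, keep {key_at(k2,dock)}, require {at(office), open(d_office_dock)}
    → {at(office), key_at(k2,dock), open(d_office_dock)}
  through step 3 (move(dock,office)): drop {at(office)}, keep {key_at(k2,dock), open(d_office_dock)}, require {at(dock), open(d_office_dock)}
    → {at(dock), key_at(k2,dock), open(d_office_dock)}
  through step 2 (unlock(d_office_dock)): drop {open(d_office_dock)}, keep {at(dock), key_at(k2,dock)}, require {have(k2), locked(d_office_dock)}
    → {at(dock), have(k2), key_at(k2,dock), locked(d_office_dock)}
  through step 1 (move(kitchen,dock)): drop {at(dock)}, keep {have(k2), key_at(k2,dock), locked(d_office_dock)}, require {at(kitchen), open(d_dock_kitchen)}
    → {at(kitchen), have(k2), key_at(k2,dock), locked(d_office_dock), open(d_dock_kitchen)}

== RESULT ==
["at(kitchen)", "have(k2)", "key_at(k2,dock)", "locked(d_office_dock)", "open(d_dock_kitchen)"]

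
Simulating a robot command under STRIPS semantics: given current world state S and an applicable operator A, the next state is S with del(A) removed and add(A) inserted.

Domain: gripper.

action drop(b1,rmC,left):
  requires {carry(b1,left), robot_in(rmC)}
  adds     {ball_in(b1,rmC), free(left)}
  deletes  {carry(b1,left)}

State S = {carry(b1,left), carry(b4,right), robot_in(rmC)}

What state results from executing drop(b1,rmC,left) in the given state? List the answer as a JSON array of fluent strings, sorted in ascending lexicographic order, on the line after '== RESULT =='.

Progress:
  pre ⊆ S: {carry(b1,left), robot_in(rmC)} ⊆ S  — applicable
  S \ del = {carry(b4,right), robot_in(rmC)}
  ∪ add   = {ball_in(b1,rmC), carry(b4,right), free(left), robot_in(rmC)}

== RESULT ==
["ball_in(b1,rmC)", "carry(b4,right)", "free(left)", "robot_in(rmC)"]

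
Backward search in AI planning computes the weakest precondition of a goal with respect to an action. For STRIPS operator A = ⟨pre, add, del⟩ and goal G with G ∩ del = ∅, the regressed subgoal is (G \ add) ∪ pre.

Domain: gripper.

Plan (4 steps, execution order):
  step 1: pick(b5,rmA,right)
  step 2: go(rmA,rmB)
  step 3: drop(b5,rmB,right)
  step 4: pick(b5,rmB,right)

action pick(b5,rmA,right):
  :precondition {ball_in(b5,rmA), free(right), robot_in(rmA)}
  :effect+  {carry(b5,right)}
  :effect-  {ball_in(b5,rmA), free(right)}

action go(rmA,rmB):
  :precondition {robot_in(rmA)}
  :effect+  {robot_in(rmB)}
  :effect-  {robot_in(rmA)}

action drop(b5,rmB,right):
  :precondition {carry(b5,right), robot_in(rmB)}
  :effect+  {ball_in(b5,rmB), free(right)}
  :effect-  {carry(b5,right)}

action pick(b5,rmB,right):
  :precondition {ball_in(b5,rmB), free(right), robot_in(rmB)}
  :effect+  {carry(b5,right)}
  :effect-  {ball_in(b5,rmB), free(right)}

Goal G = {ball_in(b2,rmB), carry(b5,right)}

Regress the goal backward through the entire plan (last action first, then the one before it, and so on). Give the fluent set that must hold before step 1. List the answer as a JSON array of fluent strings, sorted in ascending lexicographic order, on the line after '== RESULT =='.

Work backward from the goal:
  through step 4 (pick(b5,rmB,right)): drop {carry(b5,right)}, keep {ball_in(b2,rmB)}, require {ball_in(b5,rmB), free(right), robot_in(rmB)}
    → {ball_in(b2,rmB), ball_in(b5,rmB), free(right), robot_in(rmB)}
  through step 3 (drop(b5,rmB,right)): drop {ball_in(b5,rmB), free(right)}, keep {ball_in(b2,rmB), robot_in(rmB)}, require {carry(b5,right), robot_in(rmB)}
    → {ball_in(b2,rmB), carry(b5,right), robot_in(rmB)}
  through step 2 (go(rmA,rmB)): drop {robot_in(rmB)}, keep {ball_in(b2,rmB), carry(b5,right)}, require {robot_in(rmA)}
    → {ball_in(b2,rmB), carry(b5,right), robot_in(rmA)}
  through step 1 (pick(b5,rmA,right)): drop {carry(b5,right)}, keep {ball_in(b2,rmB), robot_in(rmA)}, require {ball_in(b5,rmA), free(right), robot_in(rmA)}
    → {ball_in(b2,rmB), ball_in(b5,rmA), free(right), robot_in(rmA)}

== RESULT ==
["ball_in(b2,rmB)", "ball_in(b5,rmA)", "free(right)", "robot_in(rmA)"]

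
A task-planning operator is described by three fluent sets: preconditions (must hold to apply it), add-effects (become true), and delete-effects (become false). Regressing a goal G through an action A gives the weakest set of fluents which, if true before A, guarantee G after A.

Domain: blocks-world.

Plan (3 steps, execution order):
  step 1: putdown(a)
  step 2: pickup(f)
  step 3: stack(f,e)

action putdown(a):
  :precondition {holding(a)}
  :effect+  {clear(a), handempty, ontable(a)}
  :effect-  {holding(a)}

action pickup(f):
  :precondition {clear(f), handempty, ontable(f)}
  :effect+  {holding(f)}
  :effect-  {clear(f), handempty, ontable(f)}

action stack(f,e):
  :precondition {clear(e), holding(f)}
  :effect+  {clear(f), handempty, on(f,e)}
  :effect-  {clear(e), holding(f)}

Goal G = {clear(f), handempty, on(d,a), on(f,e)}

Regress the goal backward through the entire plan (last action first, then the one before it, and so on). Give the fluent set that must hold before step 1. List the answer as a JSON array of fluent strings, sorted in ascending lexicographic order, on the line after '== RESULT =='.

Regress step by step:
  through step 3 (stack(f,e)): drop {clear(f), handempty, on(f,e)}, keep {on(d,a)}, require {clear(e), holding(f)}
    → {clear(e), holding(f), on(d,a)}
  through step 2 (pickup(f)): drop {holding(f)}, keep {clear(e), on(d,a)}, require {clear(f), handempty, ontable(f)}
    → {clear(e), clear(f), handempty, on(d,a), ontable(f)}
  through step 1 (putdown(a)): drop {handempty}, keep {clear(e), clear(f), on(d,a), ontable(f)}, require {holding(a)}
    → {clear(e), clear(f), holding(a), on(d,a), ontable(f)}

== RESULT ==
["clear(e)", "clear(f)", "holding(a)", "on(d,a)", "ontable(f)"]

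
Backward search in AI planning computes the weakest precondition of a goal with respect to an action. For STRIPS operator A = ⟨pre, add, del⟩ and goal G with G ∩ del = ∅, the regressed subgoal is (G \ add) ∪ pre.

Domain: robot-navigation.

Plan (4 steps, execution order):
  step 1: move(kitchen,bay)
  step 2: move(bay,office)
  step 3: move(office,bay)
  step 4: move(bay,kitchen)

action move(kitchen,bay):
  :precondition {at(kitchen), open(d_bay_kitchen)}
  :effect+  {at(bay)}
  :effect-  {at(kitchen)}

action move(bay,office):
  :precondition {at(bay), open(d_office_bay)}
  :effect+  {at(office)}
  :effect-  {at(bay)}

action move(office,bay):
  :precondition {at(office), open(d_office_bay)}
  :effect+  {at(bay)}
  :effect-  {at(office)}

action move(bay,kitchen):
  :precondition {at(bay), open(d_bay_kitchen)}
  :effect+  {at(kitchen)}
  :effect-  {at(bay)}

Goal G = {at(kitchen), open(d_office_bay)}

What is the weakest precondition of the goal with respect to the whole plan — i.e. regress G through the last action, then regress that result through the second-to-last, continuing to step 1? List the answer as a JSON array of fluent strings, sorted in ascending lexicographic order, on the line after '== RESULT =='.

Regress step by step:
  through step 4 (move(bay,kitchen)): drop {at(kitchen)}, keep {open(d_office_bay)}, require {at(bay), open(d_bay_kitchen)}
    → {at(bay), open(d_bay_kitchen), open(d_office_bay)}
  through step 3 (move(office,bay)): drop {at(bay)}, keep {open(d_bay_kitchen), open(d_office_bay)}, require {at(office), open(d_office_bay)}
    → {at(office), open(d_bay_kitchen), open(d_office_bay)}
  through step 2 (move(bay,office)): drop {at(office)}, keep {open(d_bay_kitchen), open(d_office_bay)}, require {at(bay), open(d_office_bay)}
    → {at(bay), open(d_bay_kitchen), open(d_office_bay)}
  through step 1 (move(kitchen,bay)): drop {at(bay)}, keep {open(d_bay_kitchen), open(d_office_bay)}, require {at(kitchen), open(d_bay_kitchen)}
    → {at(kitchen), open(d_bay_kitchen), open(d_office_bay)}

== RESULT ==
["at(kitchen)", "open(d_bay_kitchen)", "open(d_office_bay)"]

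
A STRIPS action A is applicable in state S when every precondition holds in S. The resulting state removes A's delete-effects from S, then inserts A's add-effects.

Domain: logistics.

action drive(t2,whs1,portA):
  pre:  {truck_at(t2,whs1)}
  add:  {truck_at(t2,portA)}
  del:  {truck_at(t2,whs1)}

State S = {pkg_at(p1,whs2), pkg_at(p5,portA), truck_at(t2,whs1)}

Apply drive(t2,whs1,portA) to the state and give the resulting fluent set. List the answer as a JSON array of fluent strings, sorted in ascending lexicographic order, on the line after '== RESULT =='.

Progress:
  pre ⊆ S: {truck_at(t2,whs1)} ⊆ S  — applicable
  S \ del = {pkg_at(p1,whs2), pkg_at(p5,portA)}
  ∪ add   = {pkg_at(p1,whs2), pkg_at(p5,portA), truck_at(t2,portA)}

== RESULT ==
["pkg_at(p1,whs2)", "pkg_at(p5,portA)", "truck_at(t2,portA)"]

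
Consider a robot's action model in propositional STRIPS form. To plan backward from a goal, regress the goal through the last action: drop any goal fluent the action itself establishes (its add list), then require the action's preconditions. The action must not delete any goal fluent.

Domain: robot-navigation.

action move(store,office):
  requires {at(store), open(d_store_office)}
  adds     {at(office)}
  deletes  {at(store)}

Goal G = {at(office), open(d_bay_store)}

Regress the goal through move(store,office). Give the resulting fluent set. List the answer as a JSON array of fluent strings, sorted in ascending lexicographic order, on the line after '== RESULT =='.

Regress:
  G ∩ del = {}  (empty — regression defined)
  G \ add = {at(office), open(d_bay_store)} \ {at(office)} = {open(d_bay_store)}
  ∪ pre   = {open(d_bay_store)} ∪ {at(store), open(d_store_office)}
          = {at(store), open(d_bay_store), open(d_store_office)}

== RESULT ==
["at(store)", "open(d_bay_store)", "open(d_store_office)"]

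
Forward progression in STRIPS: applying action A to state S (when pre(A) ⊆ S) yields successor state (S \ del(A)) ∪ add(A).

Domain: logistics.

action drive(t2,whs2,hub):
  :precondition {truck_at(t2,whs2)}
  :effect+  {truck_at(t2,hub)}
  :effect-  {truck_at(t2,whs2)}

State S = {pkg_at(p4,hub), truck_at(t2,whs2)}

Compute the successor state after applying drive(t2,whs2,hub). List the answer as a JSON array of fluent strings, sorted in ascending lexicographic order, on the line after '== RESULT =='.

Compute (S \ del) ∪ add:
  pre ⊆ S: {truck_at(t2,whs2)} ⊆ S  — applicable
  S \ del = {pkg_at(p4,hub)}
  ∪ add   = {pkg_at(p4,hub), truck_at(t2,hub)}

== RESULT ==
["pkg_at(p4,hub)", "truck_at(t2,hub)"]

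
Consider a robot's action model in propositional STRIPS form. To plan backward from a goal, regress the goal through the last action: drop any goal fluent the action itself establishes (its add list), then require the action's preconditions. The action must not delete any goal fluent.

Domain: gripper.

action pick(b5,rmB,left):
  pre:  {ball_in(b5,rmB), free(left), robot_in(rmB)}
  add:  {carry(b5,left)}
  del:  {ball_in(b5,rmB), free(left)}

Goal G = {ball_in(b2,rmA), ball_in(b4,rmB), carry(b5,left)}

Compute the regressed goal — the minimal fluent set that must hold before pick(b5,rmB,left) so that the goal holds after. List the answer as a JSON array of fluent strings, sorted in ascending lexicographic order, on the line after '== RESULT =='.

Compute (G \ add) ∪ pre:
  G ∩ del = {}  (empty — regression defined)
  G \ add = {ball_in(b2,rmA), ball_in(b4,rmB), carry(b5,left)} \ {carry(b5,left)} = {ball_in(b2,rmA), ball_in(b4,rmB)}
  ∪ pre   = {ball_in(b2,rmA), ball_in(b4,rmB)} ∪ {ball_in(b5,rmB), free(left), robot_in(rmB)}
          = {ball_in(b2,rmA), ball_in(b4,rmB), ball_in(b5,rmB), free(left), robot_in(rmB)}

== RESULT ==
["ball_in(b2,rmA)", "ball_in(b4,rmB)", "ball_in(b5,rmB)", "free(left)", "robot_in(rmB)"]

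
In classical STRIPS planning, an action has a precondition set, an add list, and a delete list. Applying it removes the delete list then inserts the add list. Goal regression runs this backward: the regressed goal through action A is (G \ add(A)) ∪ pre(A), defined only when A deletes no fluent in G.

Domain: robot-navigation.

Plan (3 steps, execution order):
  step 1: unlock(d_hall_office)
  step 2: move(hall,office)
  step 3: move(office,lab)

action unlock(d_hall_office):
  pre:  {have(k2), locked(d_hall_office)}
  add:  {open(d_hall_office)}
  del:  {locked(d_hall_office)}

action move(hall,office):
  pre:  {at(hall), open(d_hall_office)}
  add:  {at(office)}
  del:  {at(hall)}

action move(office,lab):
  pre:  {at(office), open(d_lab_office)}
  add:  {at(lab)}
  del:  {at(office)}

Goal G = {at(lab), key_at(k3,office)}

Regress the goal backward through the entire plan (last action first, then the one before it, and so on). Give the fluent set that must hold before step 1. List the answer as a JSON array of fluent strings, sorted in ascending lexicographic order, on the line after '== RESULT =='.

Regress step by step:
  through step 3 (move(office,lab)): drop {at(lab)}, keep {key_at(k3,office)}, require {at(office), open(d_lab_office)}
    → {at(office), key_at(k3,office), open(d_lab_office)}
  through step 2 (move(hall,office)): drop {at(office)}, keep {key_at(k3,office), open(d_lab_office)}, require {at(hall), open(d_hall_office)}
    → {at(hall), key_at(k3,office), open(d_hall_office), open(d_lab_office)}
  through step 1 (unlock(d_hall_office)): drop {open(d_hall_office)}, keep {at(hall), key_at(k3,office), open(d_lab_office)}, require {have(k2), locked(d_hall_office)}
    → {at(hall), have(k2), key_at(k3,office), locked(d_hall_office), open(d_lab_office)}

== RESULT ==
["at(hall)", "have(k2)", "key_at(k3,office)", "locked(d_hall_office)", "open(d_lab_office)"]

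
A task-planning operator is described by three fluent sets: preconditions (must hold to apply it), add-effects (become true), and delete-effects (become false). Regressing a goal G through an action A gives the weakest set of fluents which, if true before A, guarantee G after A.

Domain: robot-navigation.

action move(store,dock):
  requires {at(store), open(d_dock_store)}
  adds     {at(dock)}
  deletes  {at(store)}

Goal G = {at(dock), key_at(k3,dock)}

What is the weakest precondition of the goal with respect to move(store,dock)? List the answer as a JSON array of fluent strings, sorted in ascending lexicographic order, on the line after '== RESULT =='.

Compute (G \ add) ∪ pre:
  G ∩ del = {}  (empty — regression defined)
  G \ add = {at(dock), key_at(k3,dock)} \ {at(dock)} = {key_at(k3,dock)}
  ∪ pre   = {key_at(k3,dock)} ∪ {at(store), open(d_dock_store)}
          = {at(store), key_at(k3,dock), open(d_dock_store)}

== RESULT ==
["at(store)", "key_at(k3,dock)", "open(d_dock_store)"]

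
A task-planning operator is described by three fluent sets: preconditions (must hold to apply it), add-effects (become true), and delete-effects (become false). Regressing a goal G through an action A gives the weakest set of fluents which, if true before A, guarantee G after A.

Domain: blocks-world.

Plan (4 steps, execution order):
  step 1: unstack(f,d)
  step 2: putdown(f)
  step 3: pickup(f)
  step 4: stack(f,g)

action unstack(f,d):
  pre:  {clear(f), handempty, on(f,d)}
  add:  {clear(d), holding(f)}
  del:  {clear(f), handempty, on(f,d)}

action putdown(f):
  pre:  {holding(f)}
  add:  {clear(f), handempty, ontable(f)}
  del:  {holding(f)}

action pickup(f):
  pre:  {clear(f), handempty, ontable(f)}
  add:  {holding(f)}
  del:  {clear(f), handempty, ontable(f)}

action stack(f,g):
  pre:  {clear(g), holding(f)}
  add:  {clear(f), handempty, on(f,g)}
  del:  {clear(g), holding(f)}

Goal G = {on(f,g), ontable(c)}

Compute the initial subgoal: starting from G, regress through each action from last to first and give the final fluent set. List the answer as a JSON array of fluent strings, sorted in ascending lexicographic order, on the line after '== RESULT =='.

Work backward from the goal:
  through step 4 (stack(f,g)): drop {on(f,g)}, keep {ontable(c)}, require {clear(g), holding(f)}
    → {clear(g), holding(f), ontable(c)}
  through step 3 (pickup(f)): drop {holding(f)}, keep {clear(g), ontable(c)}, require {clear(f), handempty, ontable(f)}
    → {clear(f), clear(g), handempty, ontable(c), ontable(f)}
  through step 2 (putdown(f)): drop {clear(f), handempty, ontable(f)}, keep {clear(g), ontable(c)}, require {holding(f)}
    → {clear(g), holding(f), ontable(c)}
  through step 1 (unstack(f,d)): drop {holding(f)}, keep {clear(g), ontable(c)}, require {clear(f), handempty, on(f,d)}
    → {clear(f), clear(g), handempty, on(f,d), ontable(c)}

== RESULT ==
["clear(f)", "clear(g)", "handempty", "on(f,d)", "ontable(c)"]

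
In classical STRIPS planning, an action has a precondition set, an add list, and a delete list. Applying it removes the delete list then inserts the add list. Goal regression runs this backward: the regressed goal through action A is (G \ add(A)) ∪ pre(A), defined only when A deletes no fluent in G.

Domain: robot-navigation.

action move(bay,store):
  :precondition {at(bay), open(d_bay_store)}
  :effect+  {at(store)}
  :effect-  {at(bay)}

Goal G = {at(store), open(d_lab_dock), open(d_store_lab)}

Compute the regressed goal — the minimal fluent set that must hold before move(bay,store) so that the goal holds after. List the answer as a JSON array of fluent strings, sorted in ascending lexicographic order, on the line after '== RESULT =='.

Compute (G \ add) ∪ pre:
  G ∩ del = {}  (empty — regression defined)
  G \ add = {at(store), open(d_lab_dock), open(d_store_lab)} \ {at(store)} = {open(d_lab_dock), open(d_store_lab)}
  ∪ pre   = {open(d_lab_dock), open(d_store_lab)} ∪ {at(bay), open(d_bay_store)}
          = {at(bay), open(d_bay_store), open(d_lab_dock), open(d_store_lab)}

== RESULT ==
["at(bay)", "open(d_bay_store)", "open(d_lab_dock)", "open(d_store_lab)"]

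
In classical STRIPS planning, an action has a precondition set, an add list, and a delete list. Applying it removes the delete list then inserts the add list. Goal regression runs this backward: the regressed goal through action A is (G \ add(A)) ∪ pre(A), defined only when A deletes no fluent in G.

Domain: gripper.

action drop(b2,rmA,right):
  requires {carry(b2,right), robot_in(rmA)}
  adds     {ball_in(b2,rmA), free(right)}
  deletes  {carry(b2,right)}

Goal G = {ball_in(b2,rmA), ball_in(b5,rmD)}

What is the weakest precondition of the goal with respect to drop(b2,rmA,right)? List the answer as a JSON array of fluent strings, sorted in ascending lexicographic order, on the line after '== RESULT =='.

Compute (G \ add) ∪ pre:
  G ∩ del = {}  (empty — regression defined)
  G \ add = {ball_in(b2,rmA), ball_in(b5,rmD)} \ {ball_in(b2,rmA), free(right)} = {ball_in(b5,rmD)}
  ∪ pre   = {ball_in(b5,rmD)} ∪ {carry(b2,right), robot_in(rmA)}
          = {ball_in(b5,rmD), carry(b2,right), robot_in(rmA)}

== RESULT ==
["ball_in(b5,rmD)", "carry(b2,right)", "robot_in(rmA)"]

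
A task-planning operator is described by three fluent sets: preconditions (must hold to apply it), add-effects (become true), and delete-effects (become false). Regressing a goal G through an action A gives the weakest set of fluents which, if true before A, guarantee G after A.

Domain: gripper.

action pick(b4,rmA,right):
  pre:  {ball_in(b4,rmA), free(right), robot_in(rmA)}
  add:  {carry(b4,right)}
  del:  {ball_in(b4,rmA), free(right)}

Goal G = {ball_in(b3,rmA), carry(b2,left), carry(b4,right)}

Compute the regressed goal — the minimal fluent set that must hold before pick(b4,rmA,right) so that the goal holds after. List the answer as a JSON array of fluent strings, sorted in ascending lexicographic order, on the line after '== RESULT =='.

Compute (G \ add) ∪ pre:
  G ∩ del = {}  (empty — regression defined)
  G \ add = {ball_in(b3,rmA), carry(b2,left), carry(b4,right)} \ {carry(b4,right)} = {ball_in(b3,rmA), carry(b2,left)}
  ∪ pre   = {ball_in(b3,rmA), carry(b2,left)} ∪ {ball_in(b4,rmA), free(right), robot_in(rmA)}
          = {ball_in(b3,rmA), ball_in(b4,rmA), carry(b2,left), free(right), robot_in(rmA)}

== RESULT ==
["ball_in(b3,rmA)", "ball_in(b4,rmA)", "carry(b2,left)", "free(right)", "robot_in(rmA)"]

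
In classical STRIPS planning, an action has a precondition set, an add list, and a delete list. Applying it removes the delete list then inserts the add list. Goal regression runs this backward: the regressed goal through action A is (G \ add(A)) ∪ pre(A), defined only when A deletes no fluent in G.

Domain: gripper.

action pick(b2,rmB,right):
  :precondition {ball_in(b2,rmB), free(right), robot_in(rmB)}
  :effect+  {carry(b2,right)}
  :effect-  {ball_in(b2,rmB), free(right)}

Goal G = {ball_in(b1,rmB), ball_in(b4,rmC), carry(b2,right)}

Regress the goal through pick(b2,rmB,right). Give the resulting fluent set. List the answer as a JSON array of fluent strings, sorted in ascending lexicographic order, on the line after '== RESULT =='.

Compute (G \ add) ∪ pre:
  G ∩ del = {}  (empty — regression defined)
  G \ add = {ball_in(b1,rmB), ball_in(b4,rmC), carry(b2,right)} \ {carry(b2,right)} = {ball_in(b1,rmB), ball_in(b4,rmC)}
  ∪ pre   = {ball_in(b1,rmB), ball_in(b4,rmC)} ∪ {ball_in(b2,rmB), free(right), robot_in(rmB)}
          = {ball_in(b1,rmB), ball_in(b2,rmB), ball_in(b4,rmC), free(right), robot_in(rmB)}

== RESULT ==
["ball_in(b1,rmB)", "ball_in(b2,rmB)", "ball_in(b4,rmC)", "free(right)", "robot_in(rmB)"]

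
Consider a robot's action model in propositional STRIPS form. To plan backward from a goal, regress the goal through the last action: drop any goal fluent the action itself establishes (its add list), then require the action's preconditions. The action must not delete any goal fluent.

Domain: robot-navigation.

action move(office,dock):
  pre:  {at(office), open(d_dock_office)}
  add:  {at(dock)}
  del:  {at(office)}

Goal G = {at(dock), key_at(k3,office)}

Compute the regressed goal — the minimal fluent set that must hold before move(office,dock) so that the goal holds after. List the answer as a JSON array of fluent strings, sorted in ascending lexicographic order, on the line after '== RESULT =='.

Regress:
  G ∩ del = {}  (empty — regression defined)
  G \ add = {at(dock), key_at(k3,office)} \ {at(dock)} = {key_at(k3,office)}
  ∪ pre   = {key_at(k3,office)} ∪ {at(office), open(d_dock_office)}
          = {at(office), key_at(k3,office), open(d_dock_office)}

== RESULT ==
["at(office)", "key_at(k3,office)", "open(d_dock_office)"]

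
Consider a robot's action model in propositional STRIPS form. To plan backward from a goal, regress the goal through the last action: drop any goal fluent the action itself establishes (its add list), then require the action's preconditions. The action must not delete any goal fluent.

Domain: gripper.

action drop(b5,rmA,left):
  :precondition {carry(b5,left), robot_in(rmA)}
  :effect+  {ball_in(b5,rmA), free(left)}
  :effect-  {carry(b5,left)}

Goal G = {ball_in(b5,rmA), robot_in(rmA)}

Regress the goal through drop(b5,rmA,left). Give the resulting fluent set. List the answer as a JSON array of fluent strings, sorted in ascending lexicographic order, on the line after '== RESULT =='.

Regress:
  G ∩ del = {}  (empty — regression defined)
  G \ add = {ball_in(b5,rmA), robot_in(rmA)} \ {ball_in(b5,rmA), free(left)} = {robot_in(rmA)}
  ∪ pre   = {robot_in(rmA)} ∪ {carry(b5,left), robot_in(rmA)}
          = {carry(b5,left), robot_in(rmA)}

== RESULT ==
["carry(b5,left)", "robot_in(rmA)"]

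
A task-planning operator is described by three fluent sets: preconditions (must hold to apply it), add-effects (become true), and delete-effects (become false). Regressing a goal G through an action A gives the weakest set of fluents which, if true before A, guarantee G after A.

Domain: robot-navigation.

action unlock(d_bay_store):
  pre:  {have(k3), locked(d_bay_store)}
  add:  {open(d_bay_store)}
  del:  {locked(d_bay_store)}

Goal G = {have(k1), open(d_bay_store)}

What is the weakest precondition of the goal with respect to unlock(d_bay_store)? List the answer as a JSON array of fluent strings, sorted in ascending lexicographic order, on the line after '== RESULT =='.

Regress:
  G ∩ del = {}  (empty — regression defined)
  G \ add = {have(k1), open(d_bay_store)} \ {open(d_bay_store)} = {have(k1)}
  ∪ pre   = {have(k1)} ∪ {have(k3), locked(d_bay_store)}
          = {have(k1), have(k3), locked(d_bay_store)}

== RESULT ==
["have(k1)", "have(k3)", "locked(d_bay_store)"]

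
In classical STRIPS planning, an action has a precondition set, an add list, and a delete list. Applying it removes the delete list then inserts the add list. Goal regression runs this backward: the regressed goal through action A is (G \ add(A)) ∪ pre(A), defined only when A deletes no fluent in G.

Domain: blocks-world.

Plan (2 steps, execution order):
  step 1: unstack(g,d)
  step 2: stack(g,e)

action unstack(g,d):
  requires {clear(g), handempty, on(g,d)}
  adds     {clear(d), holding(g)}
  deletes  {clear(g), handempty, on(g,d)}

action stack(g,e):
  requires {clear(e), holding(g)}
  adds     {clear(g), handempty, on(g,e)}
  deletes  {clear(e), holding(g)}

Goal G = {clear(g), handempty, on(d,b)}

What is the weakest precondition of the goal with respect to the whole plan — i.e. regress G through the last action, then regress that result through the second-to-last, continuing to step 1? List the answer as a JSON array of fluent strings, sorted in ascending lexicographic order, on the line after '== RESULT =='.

Work backward from the goal:
  through step 2 (stack(g,e)): drop {clear(g), handempty}, keep {on(d,b)}, require {clear(e), holding(g)}
    → {clear(e), holding(g), on(d,b)}
  through step 1 (unstack(g,d)): drop {holding(g)}, keep {clear(e), on(d,b)}, require {clear(g), handempty, on(g,d)}
    → {clear(e), clear(g), handempty, on(d,b), on(g,d)}

== RESULT ==
["clear(e)", "clear(g)", "handempty", "on(d,b)", "on(g,d)"]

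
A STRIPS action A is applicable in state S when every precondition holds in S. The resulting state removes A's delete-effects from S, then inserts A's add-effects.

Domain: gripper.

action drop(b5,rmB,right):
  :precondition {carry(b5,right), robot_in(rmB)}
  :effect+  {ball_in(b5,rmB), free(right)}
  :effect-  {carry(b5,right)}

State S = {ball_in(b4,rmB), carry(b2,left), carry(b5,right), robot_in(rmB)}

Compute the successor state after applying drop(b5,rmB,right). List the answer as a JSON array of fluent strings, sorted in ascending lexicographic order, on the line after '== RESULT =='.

Compute (S \ del) ∪ add:
  pre ⊆ S: {carry(b5,right), robot_in(rmB)} ⊆ S  — applicable
  S \ del = {ball_in(b4,rmB), carry(b2,left), robot_in(rmB)}
  ∪ add   = {ball_in(b4,rmB), ball_in(b5,rmB), carry(b2,left), free(right), robot_in(rmB)}

== RESULT ==
["ball_in(b4,rmB)", "ball_in(b5,rmB)", "carry(b2,left)", "free(right)", "robot_in(rmB)"]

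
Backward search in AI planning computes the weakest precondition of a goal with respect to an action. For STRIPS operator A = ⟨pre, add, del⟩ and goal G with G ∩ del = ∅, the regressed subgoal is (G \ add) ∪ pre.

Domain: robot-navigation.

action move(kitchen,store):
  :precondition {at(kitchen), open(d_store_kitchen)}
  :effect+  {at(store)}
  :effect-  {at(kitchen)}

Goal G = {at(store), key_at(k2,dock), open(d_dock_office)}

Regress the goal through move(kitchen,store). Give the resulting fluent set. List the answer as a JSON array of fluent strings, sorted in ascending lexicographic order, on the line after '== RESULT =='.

Regress:
  G ∩ del = {}  (empty — regression defined)
  G \ add = {at(store), key_at(k2,dock), open(d_dock_office)} \ {at(store)} = {key_at(k2,dock), open(d_dock_office)}
  ∪ pre   = {key_at(k2,dock), open(d_dock_office)} ∪ {at(kitchen), open(d_store_kitchen)}
          = {at(kitchen), key_at(k2,dock), open(d_dock_office), open(d_store_kitchen)}

== RESULT ==
["at(kitchen)", "key_at(k2,dock)", "open(d_dock_office)", "open(d_store_kitchen)"]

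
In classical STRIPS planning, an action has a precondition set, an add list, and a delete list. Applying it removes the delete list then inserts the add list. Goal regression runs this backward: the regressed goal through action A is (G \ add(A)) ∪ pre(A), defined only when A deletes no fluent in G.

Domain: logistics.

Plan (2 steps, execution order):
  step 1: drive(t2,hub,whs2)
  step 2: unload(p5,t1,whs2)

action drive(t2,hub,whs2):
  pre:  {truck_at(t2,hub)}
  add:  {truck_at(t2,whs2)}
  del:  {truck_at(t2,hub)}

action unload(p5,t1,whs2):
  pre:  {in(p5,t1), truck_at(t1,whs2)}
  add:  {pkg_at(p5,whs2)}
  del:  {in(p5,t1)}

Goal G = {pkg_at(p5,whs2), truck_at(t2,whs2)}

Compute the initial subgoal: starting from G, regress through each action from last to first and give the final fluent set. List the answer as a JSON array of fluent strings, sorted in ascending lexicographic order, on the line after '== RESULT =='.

Work backward from the goal:
  through step 2 (unload(p5,t1,whs2)): drop {pkg_at(p5,whs2)}, keep {truck_at(t2,whs2)}, require {in(p5,t1), truck_at(t1,whs2)}
    → {in(p5,t1), truck_at(t1,whs2), truck_at(t2,whs2)}
  through step 1 (drive(t2,hub,whs2)): drop {truck_at(t2,whs2)}, keep {in(p5,t1), truck_at(t1,whs2)}, require {truck_at(t2,hub)}
    → {in(p5,t1), truck_at(t1,whs2), truck_at(t2,hub)}

== RESULT ==
["in(p5,t1)", "truck_at(t1,whs2)", "truck_at(t2,hub)"]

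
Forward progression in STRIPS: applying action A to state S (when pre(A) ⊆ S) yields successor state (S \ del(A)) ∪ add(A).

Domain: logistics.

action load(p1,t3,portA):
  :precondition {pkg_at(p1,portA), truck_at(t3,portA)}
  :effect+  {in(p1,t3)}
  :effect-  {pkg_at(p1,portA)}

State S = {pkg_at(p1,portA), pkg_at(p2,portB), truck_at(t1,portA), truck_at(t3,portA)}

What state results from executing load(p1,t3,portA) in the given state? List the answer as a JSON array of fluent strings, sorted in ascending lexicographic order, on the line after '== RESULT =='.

Progress:
  pre ⊆ S: {pkg_at(p1,portA), truck_at(t3,portA)} ⊆ S  — applicable
  S \ del = {pkg_at(p2,portB), truck_at(t1,portA), truck_at(t3,portA)}
  ∪ add   = {in(p1,t3), pkg_at(p2,portB), truck_at(t1,portA), truck_at(t3,portA)}

== RESULT ==
["in(p1,t3)", "pkg_at(p2,portB)", "truck_at(t1,portA)", "truck_at(t3,portA)"]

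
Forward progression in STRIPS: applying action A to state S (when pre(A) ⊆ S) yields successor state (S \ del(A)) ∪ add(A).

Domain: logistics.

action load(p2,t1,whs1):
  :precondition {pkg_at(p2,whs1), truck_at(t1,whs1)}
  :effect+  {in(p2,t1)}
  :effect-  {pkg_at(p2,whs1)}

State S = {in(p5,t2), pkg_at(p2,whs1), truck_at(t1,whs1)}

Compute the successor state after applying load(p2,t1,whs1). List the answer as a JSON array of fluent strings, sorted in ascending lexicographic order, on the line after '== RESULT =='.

Progress:
  pre ⊆ S: {pkg_at(p2,whs1), truck_at(t1,whs1)} ⊆ S  — applicable
  S \ del = {in(p5,t2), truck_at(t1,whs1)}
  ∪ add   = {in(p2,t1), in(p5,t2), truck_at(t1,whs1)}

== RESULT ==
["in(p2,t1)", "in(p5,t2)", "truck_at(t1,whs1)"]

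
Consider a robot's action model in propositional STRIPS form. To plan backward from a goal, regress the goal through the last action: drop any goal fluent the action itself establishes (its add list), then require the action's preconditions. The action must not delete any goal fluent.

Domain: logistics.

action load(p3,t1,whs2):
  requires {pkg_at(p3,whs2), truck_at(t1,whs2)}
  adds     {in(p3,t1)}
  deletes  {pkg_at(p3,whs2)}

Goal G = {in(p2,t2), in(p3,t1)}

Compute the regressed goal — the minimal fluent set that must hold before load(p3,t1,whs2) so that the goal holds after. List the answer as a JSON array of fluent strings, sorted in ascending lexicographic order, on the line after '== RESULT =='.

Compute (G \ add) ∪ pre:
  G ∩ del = {}  (empty — regression defined)
  G \ add = {in(p2,t2), in(p3,t1)} \ {in(p3,t1)} = {in(p2,t2)}
  ∪ pre   = {in(p2,t2)} ∪ {pkg_at(p3,whs2), truck_at(t1,whs2)}
          = {in(p2,t2), pkg_at(p3,whs2), truck_at(t1,whs2)}

== RESULT ==
["in(p2,t2)", "pkg_at(p3,whs2)", "truck_at(t1,whs2)"]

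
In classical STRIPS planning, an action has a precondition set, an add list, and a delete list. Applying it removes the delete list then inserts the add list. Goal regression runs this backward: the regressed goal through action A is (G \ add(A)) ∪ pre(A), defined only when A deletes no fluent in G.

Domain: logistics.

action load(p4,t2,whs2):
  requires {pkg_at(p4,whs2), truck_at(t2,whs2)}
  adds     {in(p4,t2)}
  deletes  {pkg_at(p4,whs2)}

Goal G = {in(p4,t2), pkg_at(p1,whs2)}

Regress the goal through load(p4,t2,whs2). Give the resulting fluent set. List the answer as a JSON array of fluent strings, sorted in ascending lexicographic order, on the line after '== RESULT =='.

Compute (G \ add) ∪ pre:
  G ∩ del = {}  (empty — regression defined)
  G \ add = {in(p4,t2), pkg_at(p1,whs2)} \ {in(p4,t2)} = {pkg_at(p1,whs2)}
  ∪ pre   = {pkg_at(p1,whs2)} ∪ {pkg_at(p4,whs2), truck_at(t2,whs2)}
          = {pkg_at(p1,whs2), pkg_at(p4,whs2), truck_at(t2,whs2)}

== RESULT ==
["pkg_at(p1,whs2)", "pkg_at(p4,whs2)", "truck_at(t2,whs2)"]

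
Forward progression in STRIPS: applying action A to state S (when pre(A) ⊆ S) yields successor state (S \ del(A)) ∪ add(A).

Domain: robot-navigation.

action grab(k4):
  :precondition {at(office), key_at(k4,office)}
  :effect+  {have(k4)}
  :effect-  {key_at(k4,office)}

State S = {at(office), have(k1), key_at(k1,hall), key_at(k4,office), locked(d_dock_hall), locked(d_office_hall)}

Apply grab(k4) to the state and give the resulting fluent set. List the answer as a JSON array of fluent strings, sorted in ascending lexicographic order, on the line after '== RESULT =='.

Compute (S \ del) ∪ add:
  pre ⊆ S: {at(office), key_at(k4,office)} ⊆ S  — applicable
  S \ del = {at(office), have(k1), key_at(k1,hall), locked(d_dock_hall), locked(d_office_hall)}
  ∪ add   = {at(office), have(k1), have(k4), key_at(k1,hall), locked(d_dock_hall), locked(d_office_hall)}

== RESULT ==
["at(office)", "have(k1)", "have(k4)", "key_at(k1,hall)", "locked(d_dock_hall)", "locked(d_office_hall)"]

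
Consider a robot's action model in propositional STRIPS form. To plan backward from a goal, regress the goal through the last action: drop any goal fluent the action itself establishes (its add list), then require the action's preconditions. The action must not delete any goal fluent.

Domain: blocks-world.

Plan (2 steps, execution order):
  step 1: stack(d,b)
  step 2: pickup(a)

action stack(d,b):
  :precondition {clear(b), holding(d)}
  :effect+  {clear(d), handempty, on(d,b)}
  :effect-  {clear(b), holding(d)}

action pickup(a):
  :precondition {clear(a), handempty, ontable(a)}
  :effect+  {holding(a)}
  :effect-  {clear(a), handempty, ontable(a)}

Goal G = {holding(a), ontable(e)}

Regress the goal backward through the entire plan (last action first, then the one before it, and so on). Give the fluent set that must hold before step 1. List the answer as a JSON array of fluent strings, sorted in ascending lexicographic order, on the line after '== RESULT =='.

Regress step by step:
  through step 2 (pickup(a)): drop {holding(a)}, keep {ontable(e)}, require {clear(a), handempty, ontable(a)}
    → {clear(a), handempty, ontable(a), ontable(e)}
  through step 1 (stack(d,b)): drop {handempty}, keep {clear(a), ontable(a), ontable(e)}, require {clear(b), holding(d)}
    → {clear(a), clear(b), holding(d), ontable(a), ontable(e)}

== RESULT ==
["clear(a)", "clear(b)", "holding(d)", "ontable(a)", "ontable(e)"]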